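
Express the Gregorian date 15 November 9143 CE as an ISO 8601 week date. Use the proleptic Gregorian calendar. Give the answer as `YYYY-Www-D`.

The weekday is Monday (ISO weekday 1).
That Monday belongs to ISO week 46 of ISO year 9143.

9143-W46-1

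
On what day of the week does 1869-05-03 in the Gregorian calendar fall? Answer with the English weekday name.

JDN 2403821 mod 7 = 0, and JDN 0 was a Monday, so this is a Monday.

Monday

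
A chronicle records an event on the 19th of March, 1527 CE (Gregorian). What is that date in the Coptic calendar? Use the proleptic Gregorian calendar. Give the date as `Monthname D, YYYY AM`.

Julian Day Number of the source date = 2278862.
Converting JDN 2278862 to the Coptic calendar gives 13 Paremhat 1243 AM.

Paremhat 13, 1243 AM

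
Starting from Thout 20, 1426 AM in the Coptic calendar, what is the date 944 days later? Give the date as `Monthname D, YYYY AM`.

Parmouti 23, 1428 AM

The starting date is JDN 2345530; 2345530 + 944 = 2346474.
JDN 2346474 corresponds to Parmouti 23, 1428 AM.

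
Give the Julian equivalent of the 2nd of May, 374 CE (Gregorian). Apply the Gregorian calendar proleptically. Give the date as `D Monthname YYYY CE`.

1 May 374 CE

For dates in this range the Gregorian date is 1 day ahead of the Julian.
2 May 374 Gregorian − 1 day → 1 May 374 Julian.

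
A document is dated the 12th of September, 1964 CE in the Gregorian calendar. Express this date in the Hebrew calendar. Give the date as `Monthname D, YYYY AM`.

Both dates share Julian Day Number 2438651; in the Hebrew calendar that is 6 Tishrei 5725 AM.

Tishrei 6, 5725 AM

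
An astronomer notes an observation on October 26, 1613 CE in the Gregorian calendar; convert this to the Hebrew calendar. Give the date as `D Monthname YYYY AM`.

Julian Day Number of the source date = 2310495.
Converting JDN 2310495 to the Hebrew calendar gives 11 Cheshvan 5374 AM.

11 Cheshvan 5374 AM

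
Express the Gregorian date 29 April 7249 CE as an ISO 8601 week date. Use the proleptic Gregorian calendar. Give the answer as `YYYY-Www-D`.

The weekday is Thursday (ISO weekday 4).
That Thursday belongs to ISO week 17 of ISO year 7249.

7249-W17-4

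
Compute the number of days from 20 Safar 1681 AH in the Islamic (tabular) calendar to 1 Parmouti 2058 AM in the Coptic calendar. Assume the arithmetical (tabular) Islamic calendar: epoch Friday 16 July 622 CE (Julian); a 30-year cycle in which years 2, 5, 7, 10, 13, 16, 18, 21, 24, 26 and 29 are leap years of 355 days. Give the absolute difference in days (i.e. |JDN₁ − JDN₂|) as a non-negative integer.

32734

First date → JDN 2543825; second date → JDN 2576559.
The interval is |2543825 − 2576559| = 32734 days.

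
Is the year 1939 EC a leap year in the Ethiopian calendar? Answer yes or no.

1939 mod 4 = 3; in the Ethiopian calendar a year is leap when year mod 4 = 3, so it is a leap year.

yes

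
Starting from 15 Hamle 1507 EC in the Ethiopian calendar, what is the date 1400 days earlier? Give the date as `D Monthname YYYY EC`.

Counting 1400 days back from JDN 2274601 reaches JDN 2273201, which is 10 Meskerem 1504 EC.

10 Meskerem 1504 EC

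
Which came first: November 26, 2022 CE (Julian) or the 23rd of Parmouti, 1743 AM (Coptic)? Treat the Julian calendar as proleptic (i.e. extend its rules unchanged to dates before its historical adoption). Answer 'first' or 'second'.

first

Converting both to JDN: 2459923 vs 2461527; the smaller is the first.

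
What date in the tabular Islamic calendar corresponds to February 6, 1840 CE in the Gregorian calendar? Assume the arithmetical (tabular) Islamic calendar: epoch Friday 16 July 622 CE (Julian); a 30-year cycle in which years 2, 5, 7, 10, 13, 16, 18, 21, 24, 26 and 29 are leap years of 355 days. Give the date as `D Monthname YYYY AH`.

2 Dhu al-Hijjah 1255 AH

Both dates share Julian Day Number 2393142; in the tabular Islamic calendar that is 2 Dhu al-Hijjah 1255 AH.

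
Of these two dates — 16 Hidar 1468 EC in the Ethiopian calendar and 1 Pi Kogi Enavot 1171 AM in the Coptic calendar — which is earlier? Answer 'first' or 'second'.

second

Converting both to JDN: 2260118 vs 2252732; the smaller is the second.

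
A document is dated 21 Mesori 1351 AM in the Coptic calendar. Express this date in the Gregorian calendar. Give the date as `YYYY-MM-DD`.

Julian Day Number of the source date = 2318467.
Converting JDN 2318467 to the Gregorian calendar gives 24 August 1635 CE.

1635-08-24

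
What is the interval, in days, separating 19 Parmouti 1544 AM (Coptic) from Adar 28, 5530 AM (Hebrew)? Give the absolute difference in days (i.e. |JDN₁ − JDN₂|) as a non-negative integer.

First date → JDN 2388839; second date → JDN 2367623.
The interval is |2388839 − 2367623| = 21216 days.

21216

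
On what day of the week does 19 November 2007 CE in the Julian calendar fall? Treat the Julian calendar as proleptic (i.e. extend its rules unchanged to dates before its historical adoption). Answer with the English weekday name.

Equivalently 2 December 2007 Gregorian, JDN 2454437.
JDN 2454437 mod 7 = 6, and JDN 0 was a Monday, so this is a Sunday.

Sunday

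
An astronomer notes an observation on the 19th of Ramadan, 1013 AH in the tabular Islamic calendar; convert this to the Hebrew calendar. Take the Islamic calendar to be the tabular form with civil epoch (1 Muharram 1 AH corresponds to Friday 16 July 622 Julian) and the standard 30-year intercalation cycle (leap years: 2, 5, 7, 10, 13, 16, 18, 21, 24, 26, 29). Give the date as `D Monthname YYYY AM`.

20 Shevat 5365 AM

The source date corresponds to 8 February 1605 in the Gregorian calendar (JDN 2307313).
That day falls on 20 Shevat 5365 AM in the Hebrew calendar.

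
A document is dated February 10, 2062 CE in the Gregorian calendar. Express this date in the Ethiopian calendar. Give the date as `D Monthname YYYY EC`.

3 Yekatit 2054 EC

Both dates share Julian Day Number 2474231; in the Ethiopian calendar that is 3 Yekatit 2054 EC.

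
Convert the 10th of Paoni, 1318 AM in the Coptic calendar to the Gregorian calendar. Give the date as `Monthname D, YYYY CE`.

June 14, 1602 CE

Julian Day Number of the source date = 2306343.
Converting JDN 2306343 to the Gregorian calendar gives 14 June 1602 CE.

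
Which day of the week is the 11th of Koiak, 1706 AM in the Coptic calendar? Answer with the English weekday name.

Wednesday

This is JDN 2447881 (20 December 1989 Gregorian).
Since JDN mod 7 = 2 (0 = Monday), the day is Wednesday.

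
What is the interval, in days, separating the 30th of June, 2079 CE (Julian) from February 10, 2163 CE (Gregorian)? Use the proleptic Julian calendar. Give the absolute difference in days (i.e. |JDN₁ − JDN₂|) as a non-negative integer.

JDN of the first date = 2480593.
JDN of the second date = 2511120.
|2511120 − 2480593| = 30527.

30527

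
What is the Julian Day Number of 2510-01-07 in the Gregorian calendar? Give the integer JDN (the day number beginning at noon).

JDN 2451545 is 1 January 2000 CE (Gregorian); the target day is +186280 days from there, so JDN = 2637825.

2637825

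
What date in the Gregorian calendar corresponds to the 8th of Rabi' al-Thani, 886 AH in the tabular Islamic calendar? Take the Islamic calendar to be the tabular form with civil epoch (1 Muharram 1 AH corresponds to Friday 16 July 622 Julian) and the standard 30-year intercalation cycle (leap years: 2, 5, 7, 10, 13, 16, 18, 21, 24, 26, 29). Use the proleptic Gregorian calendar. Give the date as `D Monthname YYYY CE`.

15 June 1481 CE

Julian Day Number of the source date = 2262150.
Converting JDN 2262150 to the Gregorian calendar gives 15 June 1481 CE.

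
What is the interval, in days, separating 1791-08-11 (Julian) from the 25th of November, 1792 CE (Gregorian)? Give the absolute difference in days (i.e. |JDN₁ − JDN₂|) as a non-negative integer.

JDN of the first date = 2375443.
JDN of the second date = 2375904.
|2375904 − 2375443| = 461.

461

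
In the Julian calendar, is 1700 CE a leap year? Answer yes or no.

1700 mod 4 = 0, so it is a leap year in the Julian calendar.

yes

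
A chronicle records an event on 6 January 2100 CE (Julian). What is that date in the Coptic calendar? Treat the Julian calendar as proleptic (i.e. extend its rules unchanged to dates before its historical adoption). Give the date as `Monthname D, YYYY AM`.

Tobi 10, 1816 AM

Both dates share Julian Day Number 2488088; in the Coptic calendar that is 10 Tobi 1816 AM.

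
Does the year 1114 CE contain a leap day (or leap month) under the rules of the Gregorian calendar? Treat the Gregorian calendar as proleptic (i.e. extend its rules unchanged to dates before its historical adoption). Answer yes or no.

1114 is not divisible by 4, so it is a common year.

no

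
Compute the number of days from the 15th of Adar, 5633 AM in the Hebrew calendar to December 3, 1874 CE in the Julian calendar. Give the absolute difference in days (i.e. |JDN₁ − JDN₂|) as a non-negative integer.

641

JDN of the first date = 2405232.
JDN of the second date = 2405873.
|2405873 − 2405232| = 641.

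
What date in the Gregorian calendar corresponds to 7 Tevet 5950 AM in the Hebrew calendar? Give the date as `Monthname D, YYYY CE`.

Both dates share Julian Day Number 2520925; in the Gregorian calendar that is 15 December 2189 CE.

December 15, 2189 CE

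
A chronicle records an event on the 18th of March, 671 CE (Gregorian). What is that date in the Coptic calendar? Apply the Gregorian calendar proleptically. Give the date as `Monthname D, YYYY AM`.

Paremhat 19, 387 AM

Both dates share Julian Day Number 1966214; in the Coptic calendar that is 19 Paremhat 387 AM.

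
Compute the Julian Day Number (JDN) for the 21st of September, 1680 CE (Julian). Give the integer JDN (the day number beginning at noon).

2334942

In the Gregorian calendar the same day is 1 October 1680.
JDN 2299161 is 15 October 1582 CE (Gregorian); the target day is +35781 days from there, so JDN = 2334942.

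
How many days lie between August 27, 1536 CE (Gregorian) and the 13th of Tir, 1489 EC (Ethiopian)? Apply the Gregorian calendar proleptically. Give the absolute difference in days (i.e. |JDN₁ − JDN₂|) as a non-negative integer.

14466

JDN of the first date = 2282311.
JDN of the second date = 2267845.
|2267845 − 2282311| = 14466.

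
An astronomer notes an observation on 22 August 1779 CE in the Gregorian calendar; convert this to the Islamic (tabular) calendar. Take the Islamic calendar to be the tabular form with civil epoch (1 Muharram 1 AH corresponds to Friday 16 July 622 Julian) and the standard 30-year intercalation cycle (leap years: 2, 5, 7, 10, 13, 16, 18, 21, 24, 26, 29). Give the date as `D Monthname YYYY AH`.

9 Sha'ban 1193 AH

Julian Day Number of the source date = 2371060.
Converting JDN 2371060 to the tabular Islamic calendar gives 9 Sha'ban 1193 AH.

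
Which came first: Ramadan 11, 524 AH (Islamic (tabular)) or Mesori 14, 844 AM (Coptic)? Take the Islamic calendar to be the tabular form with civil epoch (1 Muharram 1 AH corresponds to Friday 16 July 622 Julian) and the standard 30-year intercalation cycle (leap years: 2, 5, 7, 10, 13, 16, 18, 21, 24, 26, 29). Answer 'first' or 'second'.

second

Converting both to JDN: 2134020 vs 2133279; the smaller is the second.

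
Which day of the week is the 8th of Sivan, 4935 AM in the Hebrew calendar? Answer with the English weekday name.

Equivalently 6 June 1175 Gregorian, JDN 2150376.
JDN 2150376 mod 7 = 4, and JDN 0 was a Monday, so this is a Friday.

Friday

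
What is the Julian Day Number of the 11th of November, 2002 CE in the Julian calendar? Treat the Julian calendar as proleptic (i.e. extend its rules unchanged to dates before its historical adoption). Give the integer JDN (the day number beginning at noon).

2452603

In the Gregorian calendar the same day is 24 November 2002.
JDN 2400001 is 17 November 1858 CE (Gregorian), MJD 0; the target day is +52602 days from there, so JDN = 2452603.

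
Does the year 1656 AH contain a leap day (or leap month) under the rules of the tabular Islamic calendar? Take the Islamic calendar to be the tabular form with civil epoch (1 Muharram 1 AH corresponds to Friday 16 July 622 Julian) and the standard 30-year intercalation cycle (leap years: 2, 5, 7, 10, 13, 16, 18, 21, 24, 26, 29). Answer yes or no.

Year 1656 AH is year 6 of its 30-year cycle; leap positions are 2, 5, 7, 10, 13, 16, 18, 21, 24, 26, 29, so it is a common year (354 days).

no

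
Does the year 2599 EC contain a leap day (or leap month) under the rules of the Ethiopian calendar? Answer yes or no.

yes

2599 mod 4 = 3; in the Ethiopian calendar a year is leap when year mod 4 = 3, so it is a leap year.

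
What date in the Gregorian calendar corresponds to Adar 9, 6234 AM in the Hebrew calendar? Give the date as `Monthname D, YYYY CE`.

February 27, 2474 CE

Julian Day Number of the source date = 2624728.
Converting JDN 2624728 to the Gregorian calendar gives 27 February 2474 CE.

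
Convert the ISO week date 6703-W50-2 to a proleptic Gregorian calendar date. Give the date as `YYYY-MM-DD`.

6703-12-08

ISO week 1 of 6703 is the week containing the first Thursday of 6703.
Week 50, day 2 (Tuesday) lands on 6703-12-08.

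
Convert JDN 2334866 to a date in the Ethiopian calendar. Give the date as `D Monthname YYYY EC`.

The Gregorian equivalent of JDN 2334866 is 17 July 1680.
In the Ethiopian calendar that day is 13 Hamle 1672 EC.

13 Hamle 1672 EC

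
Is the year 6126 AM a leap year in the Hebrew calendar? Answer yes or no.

yes

Hebrew year 6126 is year 8 of its 19-year Metonic cycle; leap years are at positions 3, 6, 8, 11, 14, 17, 19, so it is a leap year (13 months).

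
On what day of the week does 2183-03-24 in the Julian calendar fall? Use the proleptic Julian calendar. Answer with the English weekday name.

Monday

In the Gregorian calendar this is 7 April 2183 (JDN 2518481).
2518481 ≡ 0 (mod 7); counting from Monday = 0 gives Monday.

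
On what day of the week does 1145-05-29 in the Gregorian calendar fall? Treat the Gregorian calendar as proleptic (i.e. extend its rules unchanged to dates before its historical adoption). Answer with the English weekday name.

Tuesday

2139411 ≡ 1 (mod 7); counting from Monday = 0 gives Tuesday.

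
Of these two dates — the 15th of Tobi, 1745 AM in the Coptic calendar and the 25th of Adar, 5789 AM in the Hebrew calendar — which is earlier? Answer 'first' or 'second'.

first

The two dates have Julian Day Numbers 2462160 and 2462208 respectively.
Since 2462160 < 2462208, the first date comes first.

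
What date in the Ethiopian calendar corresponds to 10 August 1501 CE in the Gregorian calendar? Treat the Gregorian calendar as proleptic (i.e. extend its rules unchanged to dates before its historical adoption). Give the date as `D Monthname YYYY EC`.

7 Nehase 1493 EC

Both dates share Julian Day Number 2269510; in the Ethiopian calendar that is 7 Nehase 1493 EC.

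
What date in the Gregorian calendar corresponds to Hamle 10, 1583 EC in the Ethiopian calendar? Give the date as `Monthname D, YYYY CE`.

July 14, 1591 CE

Julian Day Number of the source date = 2302355.
Converting JDN 2302355 to the Gregorian calendar gives 14 July 1591 CE.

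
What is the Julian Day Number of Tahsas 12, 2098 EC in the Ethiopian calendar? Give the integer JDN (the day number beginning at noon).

Equivalently 22 December 2105 (Gregorian).
JDN 2400001 is 17 November 1858 CE (Gregorian), MJD 0; the target day is +90250 days from there, so JDN = 2490251.

2490251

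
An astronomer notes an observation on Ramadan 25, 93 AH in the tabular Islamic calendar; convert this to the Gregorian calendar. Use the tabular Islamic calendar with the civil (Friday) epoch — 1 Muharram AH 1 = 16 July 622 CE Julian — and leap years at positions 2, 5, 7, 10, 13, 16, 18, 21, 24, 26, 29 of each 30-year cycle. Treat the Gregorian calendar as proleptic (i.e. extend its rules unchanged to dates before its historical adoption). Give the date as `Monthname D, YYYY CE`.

Both dates share Julian Day Number 1981302; in the Gregorian calendar that is 9 July 712 CE.

July 9, 712 CE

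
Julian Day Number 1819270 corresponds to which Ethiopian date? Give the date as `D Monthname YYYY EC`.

JDN 1819270 is 21 November 268 in the proleptic Gregorian calendar.
In the Ethiopian calendar that day is 25 Hidar 261 EC.

25 Hidar 261 EC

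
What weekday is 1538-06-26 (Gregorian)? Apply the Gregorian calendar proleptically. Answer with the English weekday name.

JDN 2282979 mod 7 = 6, and JDN 0 was a Monday, so this is a Sunday.

Sunday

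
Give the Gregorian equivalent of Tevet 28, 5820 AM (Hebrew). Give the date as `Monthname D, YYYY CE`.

Both dates share Julian Day Number 2473460; in the Gregorian calendar that is 1 January 2060 CE.

January 1, 2060 CE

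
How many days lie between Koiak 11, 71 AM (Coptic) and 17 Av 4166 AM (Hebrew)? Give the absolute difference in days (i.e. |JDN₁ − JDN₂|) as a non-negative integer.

First date → JDN 1850697; second date → JDN 1869548.
The interval is |1850697 − 1869548| = 18851 days.

18851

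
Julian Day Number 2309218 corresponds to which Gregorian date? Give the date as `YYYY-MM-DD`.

JDN 2451545 is 1 Jan 2000; 2309218 is −142327 days from there.

1610-04-28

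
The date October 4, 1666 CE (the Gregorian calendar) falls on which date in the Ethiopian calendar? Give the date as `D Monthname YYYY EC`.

27 Meskerem 1659 EC

Julian Day Number of the source date = 2329831.
Converting JDN 2329831 to the Ethiopian calendar gives 27 Meskerem 1659 EC.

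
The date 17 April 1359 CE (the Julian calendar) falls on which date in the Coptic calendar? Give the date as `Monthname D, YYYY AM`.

The source date corresponds to 25 April 1359 in the proleptic Gregorian calendar (JDN 2217539).
That day falls on 22 Parmouti 1075 AM in the Coptic calendar.

Parmouti 22, 1075 AM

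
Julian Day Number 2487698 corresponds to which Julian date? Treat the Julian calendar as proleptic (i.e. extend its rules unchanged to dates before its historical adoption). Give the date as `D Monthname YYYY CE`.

The Gregorian equivalent of JDN 2487698 is 25 December 2098.
In the Julian calendar that day is 12 December 2098 CE.

12 December 2098 CE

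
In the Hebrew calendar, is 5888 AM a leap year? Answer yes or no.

yes

Hebrew year 5888 is year 17 of its 19-year Metonic cycle; leap years are at positions 3, 6, 8, 11, 14, 17, 19, so it is a leap year (13 months).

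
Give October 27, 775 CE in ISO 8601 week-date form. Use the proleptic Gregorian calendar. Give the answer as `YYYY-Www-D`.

The weekday is Monday (ISO weekday 1).
That Monday belongs to ISO week 44 of ISO year 775.

0775-W44-1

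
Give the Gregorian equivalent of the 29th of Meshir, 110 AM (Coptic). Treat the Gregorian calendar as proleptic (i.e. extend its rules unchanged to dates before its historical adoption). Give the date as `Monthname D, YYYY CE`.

February 24, 394 CE

Both dates share Julian Day Number 1865020; in the Gregorian calendar that is 24 February 394 CE.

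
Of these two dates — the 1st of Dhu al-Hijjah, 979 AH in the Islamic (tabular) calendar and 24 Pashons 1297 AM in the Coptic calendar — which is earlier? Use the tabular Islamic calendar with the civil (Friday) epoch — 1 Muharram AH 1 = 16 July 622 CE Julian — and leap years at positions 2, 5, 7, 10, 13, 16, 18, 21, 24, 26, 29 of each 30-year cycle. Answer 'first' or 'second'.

first

The two dates have Julian Day Numbers 2295336 and 2298657 respectively.
Since 2295336 < 2298657, the first date comes first.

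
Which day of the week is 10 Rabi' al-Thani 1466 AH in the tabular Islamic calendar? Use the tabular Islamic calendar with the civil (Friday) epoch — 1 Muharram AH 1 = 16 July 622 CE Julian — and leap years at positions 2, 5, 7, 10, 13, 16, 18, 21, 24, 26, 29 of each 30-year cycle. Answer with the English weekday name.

Thursday

Equivalently 10 March 2044 Gregorian, JDN 2467685.
2467685 ≡ 3 (mod 7); counting from Monday = 0 gives Thursday.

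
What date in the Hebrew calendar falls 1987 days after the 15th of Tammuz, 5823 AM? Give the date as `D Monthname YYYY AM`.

25 Kislev 5829 AM

Counting 1987 days forward from JDN 2474748 reaches JDN 2476735, which is 25 Kislev 5829 AM.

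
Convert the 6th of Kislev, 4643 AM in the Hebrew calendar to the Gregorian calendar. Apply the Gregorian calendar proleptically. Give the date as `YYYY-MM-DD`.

Julian Day Number of the source date = 2043533.
Converting JDN 2043533 to the Gregorian calendar gives 25 November 882 CE.

0882-11-25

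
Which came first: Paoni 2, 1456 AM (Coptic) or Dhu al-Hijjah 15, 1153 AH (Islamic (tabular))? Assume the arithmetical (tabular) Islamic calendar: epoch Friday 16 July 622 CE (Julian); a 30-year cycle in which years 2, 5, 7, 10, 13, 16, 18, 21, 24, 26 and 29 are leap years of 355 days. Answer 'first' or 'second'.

The two dates have Julian Day Numbers 2356740 and 2357009 respectively.
Since 2356740 < 2357009, the first date comes first.

first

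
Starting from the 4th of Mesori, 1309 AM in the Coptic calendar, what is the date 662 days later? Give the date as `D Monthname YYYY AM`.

26 Pashons 1311 AM

JDN of the 4th of Mesori, 1309 AM = 2303110.
2303110 + 662 = 2303772.
JDN 2303772 in the Coptic calendar is 26 Pashons 1311 AM.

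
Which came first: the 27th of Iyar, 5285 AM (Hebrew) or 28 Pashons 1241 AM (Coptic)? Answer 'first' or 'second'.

The two dates have Julian Day Numbers 2278204 and 2278207 respectively.
Since 2278204 < 2278207, the first date comes first.

first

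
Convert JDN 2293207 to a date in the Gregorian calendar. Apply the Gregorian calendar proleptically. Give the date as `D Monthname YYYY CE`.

JDN 2451545 is 1 Jan 2000; 2293207 is −158338 days from there.

27 June 1566 CE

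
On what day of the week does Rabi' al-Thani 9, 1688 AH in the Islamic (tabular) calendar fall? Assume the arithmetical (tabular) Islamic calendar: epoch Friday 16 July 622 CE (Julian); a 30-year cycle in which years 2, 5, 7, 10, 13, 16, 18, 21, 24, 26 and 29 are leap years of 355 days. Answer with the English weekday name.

Sunday

This is JDN 2546354 (31 July 2259 Gregorian).
JDN 2546354 mod 7 = 6, and JDN 0 was a Monday, so this is a Sunday.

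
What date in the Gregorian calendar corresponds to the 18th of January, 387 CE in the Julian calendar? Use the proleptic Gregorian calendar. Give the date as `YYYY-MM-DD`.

0387-01-19

The Julian–Gregorian offset here is 1 day (Julian trailing).
18 January 387 Julian + 1 day → 19 January 387 Gregorian.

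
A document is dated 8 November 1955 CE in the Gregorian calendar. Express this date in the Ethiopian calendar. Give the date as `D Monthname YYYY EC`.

Julian Day Number of the source date = 2435420.
Converting JDN 2435420 to the Ethiopian calendar gives 28 Tikimt 1948 EC.

28 Tikimt 1948 EC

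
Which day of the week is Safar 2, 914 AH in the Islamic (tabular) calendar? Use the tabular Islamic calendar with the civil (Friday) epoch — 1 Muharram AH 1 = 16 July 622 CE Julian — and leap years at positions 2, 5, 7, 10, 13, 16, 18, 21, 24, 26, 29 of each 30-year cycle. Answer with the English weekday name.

This is JDN 2272008 (12 June 1508 Gregorian).
Since JDN mod 7 = 4 (0 = Monday), the day is Friday.

Friday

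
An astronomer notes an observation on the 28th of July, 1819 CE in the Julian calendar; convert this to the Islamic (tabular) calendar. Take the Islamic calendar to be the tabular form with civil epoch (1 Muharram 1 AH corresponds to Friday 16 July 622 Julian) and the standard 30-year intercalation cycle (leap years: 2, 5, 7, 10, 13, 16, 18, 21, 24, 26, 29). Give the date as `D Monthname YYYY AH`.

The source date corresponds to 9 August 1819 in the Gregorian calendar (JDN 2385656).
That day falls on 17 Shawwal 1234 AH in the tabular Islamic calendar.

17 Shawwal 1234 AH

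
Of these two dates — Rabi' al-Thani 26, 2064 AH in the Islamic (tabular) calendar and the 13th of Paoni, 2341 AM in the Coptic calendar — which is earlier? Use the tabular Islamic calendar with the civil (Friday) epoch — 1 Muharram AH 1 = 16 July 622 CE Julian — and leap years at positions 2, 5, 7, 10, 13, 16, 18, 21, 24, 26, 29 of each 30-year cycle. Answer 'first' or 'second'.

Converting both to JDN: 2679612 vs 2679997; the smaller is the first.

first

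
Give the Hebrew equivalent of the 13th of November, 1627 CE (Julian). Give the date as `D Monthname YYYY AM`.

15 Kislev 5388 AM

Julian Day Number of the source date = 2315636.
Converting JDN 2315636 to the Hebrew calendar gives 15 Kislev 5388 AM.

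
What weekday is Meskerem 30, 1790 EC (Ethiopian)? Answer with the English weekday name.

Sunday

Equivalently 8 October 1797 Gregorian, JDN 2377682.
2377682 ≡ 6 (mod 7); counting from Monday = 0 gives Sunday.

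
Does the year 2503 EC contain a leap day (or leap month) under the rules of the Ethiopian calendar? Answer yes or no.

2503 mod 4 = 3; in the Ethiopian calendar a year is leap when year mod 4 = 3, so it is a leap year.

yes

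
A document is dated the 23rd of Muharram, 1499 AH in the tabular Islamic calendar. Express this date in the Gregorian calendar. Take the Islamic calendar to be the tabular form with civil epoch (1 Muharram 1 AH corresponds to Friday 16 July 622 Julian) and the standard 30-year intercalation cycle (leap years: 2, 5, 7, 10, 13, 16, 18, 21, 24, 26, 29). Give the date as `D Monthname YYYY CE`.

31 December 2075 CE

Julian Day Number of the source date = 2479303.
Converting JDN 2479303 to the Gregorian calendar gives 31 December 2075 CE.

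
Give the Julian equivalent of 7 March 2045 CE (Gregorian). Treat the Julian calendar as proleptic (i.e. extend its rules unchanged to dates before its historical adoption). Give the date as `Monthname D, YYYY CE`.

February 22, 2045 CE

At this point the Julian calendar is 13 days behind the Gregorian.
7 March 2045 Gregorian − 13 days → 22 February 2045 Julian.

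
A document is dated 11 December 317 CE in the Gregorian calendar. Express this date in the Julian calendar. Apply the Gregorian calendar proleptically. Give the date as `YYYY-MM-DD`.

At this point the Julian calendar is 1 day behind the Gregorian.
11 December 317 Gregorian − 1 day → 10 December 317 Julian.

0317-12-10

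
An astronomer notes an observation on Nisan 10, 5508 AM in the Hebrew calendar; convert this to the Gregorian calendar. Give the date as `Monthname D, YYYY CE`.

Julian Day Number of the source date = 2359602.
Converting JDN 2359602 to the Gregorian calendar gives 8 April 1748 CE.

April 8, 1748 CE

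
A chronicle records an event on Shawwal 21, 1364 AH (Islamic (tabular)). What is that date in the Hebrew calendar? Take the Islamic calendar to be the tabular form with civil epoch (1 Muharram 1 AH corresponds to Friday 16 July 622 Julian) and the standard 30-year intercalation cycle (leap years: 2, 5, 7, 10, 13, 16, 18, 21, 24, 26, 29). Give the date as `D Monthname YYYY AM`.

22 Tishrei 5706 AM

Both dates share Julian Day Number 2431728; in the Hebrew calendar that is 22 Tishrei 5706 AM.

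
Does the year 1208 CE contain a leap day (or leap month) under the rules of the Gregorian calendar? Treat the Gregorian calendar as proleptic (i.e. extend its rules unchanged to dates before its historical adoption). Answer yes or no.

1208 is divisible by 4 and not by 100, so it is a leap year.

yes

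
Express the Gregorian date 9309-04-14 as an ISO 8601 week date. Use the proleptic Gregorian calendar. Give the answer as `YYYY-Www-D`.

The weekday is Sunday (ISO weekday 7).
That Sunday belongs to ISO week 15 of ISO year 9309.

9309-W15-7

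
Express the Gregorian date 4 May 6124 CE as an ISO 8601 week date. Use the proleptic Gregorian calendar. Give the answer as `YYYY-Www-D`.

The weekday is Thursday (ISO weekday 4).
That Thursday belongs to ISO week 18 of ISO year 6124.

6124-W18-4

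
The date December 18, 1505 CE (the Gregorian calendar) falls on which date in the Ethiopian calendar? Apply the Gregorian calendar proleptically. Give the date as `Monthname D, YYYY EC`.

Tahsas 12, 1498 EC

Julian Day Number of the source date = 2271101.
Converting JDN 2271101 to the Ethiopian calendar gives 12 Tahsas 1498 EC.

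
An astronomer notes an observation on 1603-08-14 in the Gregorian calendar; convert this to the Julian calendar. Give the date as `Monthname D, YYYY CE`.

August 4, 1603 CE

For dates in this range the Gregorian date is 10 days ahead of the Julian.
14 August 1603 Gregorian − 10 days → 4 August 1603 Julian.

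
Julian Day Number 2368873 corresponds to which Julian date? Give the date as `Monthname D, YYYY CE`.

August 15, 1773 CE

JDN 2368873 is 26 August 1773 in the Gregorian calendar.
In the Julian calendar that day is August 15, 1773 CE.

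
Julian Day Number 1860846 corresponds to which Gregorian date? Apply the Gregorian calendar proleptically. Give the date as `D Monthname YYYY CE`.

21 September 382 CE

JDN 2451545 is 1 Jan 2000; 1860846 is −590699 days from there.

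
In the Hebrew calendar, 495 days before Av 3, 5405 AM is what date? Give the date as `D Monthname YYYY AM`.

10 Adar II 5404 AM

Counting 495 days back from JDN 2322091 reaches JDN 2321596, which is 10 Adar II 5404 AM.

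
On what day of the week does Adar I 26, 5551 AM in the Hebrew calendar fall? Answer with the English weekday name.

This is JDN 2375270 (2 March 1791 Gregorian).
JDN 2375270 mod 7 = 2, and JDN 0 was a Monday, so this is a Wednesday.

Wednesday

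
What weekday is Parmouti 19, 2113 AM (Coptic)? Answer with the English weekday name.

Wednesday

In the Gregorian calendar this is 30 April 2397 (JDN 2596666).
2596666 ≡ 2 (mod 7); counting from Monday = 0 gives Wednesday.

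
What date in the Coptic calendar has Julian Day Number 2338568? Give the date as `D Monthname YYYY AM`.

3 Pi Kogi Enavot 1406 AM

The Gregorian equivalent of JDN 2338568 is 5 September 1690.
In the Coptic calendar that day is 3 Pi Kogi Enavot 1406 AM.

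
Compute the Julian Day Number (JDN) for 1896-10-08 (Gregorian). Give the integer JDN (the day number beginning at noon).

2413841

JDN 2400001 is 17 November 1858 CE (Gregorian), MJD 0; the target day is +13840 days from there, so JDN = 2413841.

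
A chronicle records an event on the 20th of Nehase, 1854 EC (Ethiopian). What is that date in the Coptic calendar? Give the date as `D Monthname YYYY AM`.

20 Mesori 1578 AM

The source date corresponds to 25 August 1862 in the Gregorian calendar (JDN 2401378).
That day falls on 20 Mesori 1578 AM in the Coptic calendar.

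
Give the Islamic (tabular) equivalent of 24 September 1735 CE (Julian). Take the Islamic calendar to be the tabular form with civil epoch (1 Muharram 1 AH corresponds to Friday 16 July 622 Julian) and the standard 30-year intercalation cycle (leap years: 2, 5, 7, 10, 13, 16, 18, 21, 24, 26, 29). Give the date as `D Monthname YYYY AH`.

The source date corresponds to 5 October 1735 in the Gregorian calendar (JDN 2355033).
That day falls on 17 Jumada al-Awwal 1148 AH in the tabular Islamic calendar.

17 Jumada al-Awwal 1148 AH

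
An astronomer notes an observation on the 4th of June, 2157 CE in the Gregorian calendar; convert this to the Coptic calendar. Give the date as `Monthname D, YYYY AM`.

Julian Day Number of the source date = 2509043.
Converting JDN 2509043 to the Coptic calendar gives 26 Pashons 1873 AM.

Pashons 26, 1873 AM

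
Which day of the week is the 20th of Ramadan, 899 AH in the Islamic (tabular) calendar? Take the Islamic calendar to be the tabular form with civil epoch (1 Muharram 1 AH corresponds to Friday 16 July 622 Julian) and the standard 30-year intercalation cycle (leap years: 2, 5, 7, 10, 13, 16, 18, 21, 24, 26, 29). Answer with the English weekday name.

This is JDN 2266916 (3 July 1494 Gregorian).
Since JDN mod 7 = 1 (0 = Monday), the day is Tuesday.

Tuesday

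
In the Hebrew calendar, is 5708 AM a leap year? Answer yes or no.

Hebrew year 5708 is year 8 of its 19-year Metonic cycle; leap years are at positions 3, 6, 8, 11, 14, 17, 19, so it is a leap year (13 months).

yes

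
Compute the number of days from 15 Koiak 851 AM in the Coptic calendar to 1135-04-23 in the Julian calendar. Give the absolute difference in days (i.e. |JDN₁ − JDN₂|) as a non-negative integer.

First date → JDN 2135596; second date → JDN 2135729.
The interval is |2135596 − 2135729| = 133 days.

133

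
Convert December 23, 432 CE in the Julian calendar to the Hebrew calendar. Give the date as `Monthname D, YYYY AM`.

Both dates share Julian Day Number 1879203; in the Hebrew calendar that is 13 Tevet 4193 AM.

Tevet 13, 4193 AM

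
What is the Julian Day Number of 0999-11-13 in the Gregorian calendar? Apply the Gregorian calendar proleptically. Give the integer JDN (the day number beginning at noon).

JDN 2400001 is 17 November 1858 CE (Gregorian), MJD 0; the target day is −313747 days from there, so JDN = 2086254.

2086254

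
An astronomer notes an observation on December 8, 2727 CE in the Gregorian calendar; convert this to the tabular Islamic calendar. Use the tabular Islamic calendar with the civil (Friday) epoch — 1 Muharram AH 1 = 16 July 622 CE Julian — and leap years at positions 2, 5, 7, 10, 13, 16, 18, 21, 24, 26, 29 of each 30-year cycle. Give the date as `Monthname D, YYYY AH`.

Both dates share Julian Day Number 2717417; in the tabular Islamic calendar that is 2 Muharram 2171 AH.

Muharram 2, 2171 AH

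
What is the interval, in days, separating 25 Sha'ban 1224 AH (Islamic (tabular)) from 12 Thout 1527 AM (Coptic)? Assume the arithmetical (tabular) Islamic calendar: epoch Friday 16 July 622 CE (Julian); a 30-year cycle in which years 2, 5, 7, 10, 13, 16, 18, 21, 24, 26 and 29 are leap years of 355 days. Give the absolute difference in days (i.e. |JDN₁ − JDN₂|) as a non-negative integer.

First date → JDN 2382061; second date → JDN 2382412.
The interval is |2382061 − 2382412| = 351 days.

351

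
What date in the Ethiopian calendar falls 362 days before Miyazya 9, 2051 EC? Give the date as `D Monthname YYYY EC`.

12 Miyazya 2050 EC

The starting date is JDN 2473201; 2473201 − 362 = 2472839.
JDN 2472839 corresponds to 12 Miyazya 2050 EC.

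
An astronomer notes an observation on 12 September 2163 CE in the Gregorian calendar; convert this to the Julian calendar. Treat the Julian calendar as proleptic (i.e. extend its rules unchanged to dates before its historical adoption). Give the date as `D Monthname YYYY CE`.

At this point the Julian calendar is 14 days behind the Gregorian.
12 September 2163 Gregorian − 14 days → 29 August 2163 Julian.

29 August 2163 CE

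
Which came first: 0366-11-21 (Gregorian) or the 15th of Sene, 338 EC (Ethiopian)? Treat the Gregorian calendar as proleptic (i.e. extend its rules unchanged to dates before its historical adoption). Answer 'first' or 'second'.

The two dates have Julian Day Numbers 1855063 and 1847594 respectively.
Since 1847594 < 1855063, the second date comes first.

second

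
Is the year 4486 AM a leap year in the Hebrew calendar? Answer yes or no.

Hebrew year 4486 is year 2 of its 19-year Metonic cycle; leap years are at positions 3, 6, 8, 11, 14, 17, 19, so it is a common year (12 months).

no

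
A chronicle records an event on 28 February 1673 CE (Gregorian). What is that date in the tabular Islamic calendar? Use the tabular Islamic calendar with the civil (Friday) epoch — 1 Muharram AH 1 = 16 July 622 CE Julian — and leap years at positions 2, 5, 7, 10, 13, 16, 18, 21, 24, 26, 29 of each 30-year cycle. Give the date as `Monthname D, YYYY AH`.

Dhu al-Qa'dah 11, 1083 AH

Both dates share Julian Day Number 2332170; in the tabular Islamic calendar that is 11 Dhu al-Qa'dah 1083 AH.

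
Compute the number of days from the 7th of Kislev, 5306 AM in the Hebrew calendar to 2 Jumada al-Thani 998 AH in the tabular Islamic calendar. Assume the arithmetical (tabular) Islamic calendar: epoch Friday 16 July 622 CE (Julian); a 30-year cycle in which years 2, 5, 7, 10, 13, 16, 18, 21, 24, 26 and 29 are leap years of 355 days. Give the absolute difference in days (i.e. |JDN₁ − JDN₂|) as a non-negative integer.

First date → JDN 2285685; second date → JDN 2301893.
The interval is |2285685 − 2301893| = 16208 days.

16208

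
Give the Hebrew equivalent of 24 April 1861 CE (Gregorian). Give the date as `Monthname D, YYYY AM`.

Both dates share Julian Day Number 2400890; in the Hebrew calendar that is 14 Iyar 5621 AM.

Iyar 14, 5621 AM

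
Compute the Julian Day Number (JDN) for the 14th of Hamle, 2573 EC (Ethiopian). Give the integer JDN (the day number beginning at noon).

Equivalently 25 July 2581 (Gregorian).
JDN 2451545 is 1 January 2000 CE (Gregorian); the target day is +212412 days from there, so JDN = 2663957.

2663957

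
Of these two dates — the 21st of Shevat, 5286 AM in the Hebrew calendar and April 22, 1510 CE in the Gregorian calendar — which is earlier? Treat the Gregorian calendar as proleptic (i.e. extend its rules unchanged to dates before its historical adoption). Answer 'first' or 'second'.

First date → JDN 2278464; second date → JDN 2272687.
JDN 2272687 < JDN 2278464, so the second date is earlier.

second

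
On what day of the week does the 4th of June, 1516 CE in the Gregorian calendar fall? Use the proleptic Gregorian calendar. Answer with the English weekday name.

Since JDN mod 7 = 6 (0 = Monday), the day is Sunday.

Sunday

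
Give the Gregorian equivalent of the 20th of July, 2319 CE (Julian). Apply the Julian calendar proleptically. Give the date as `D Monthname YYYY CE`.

For dates in this range the Gregorian date is 16 days ahead of the Julian.
20 July 2319 Julian + 16 days → 5 August 2319 Gregorian.

5 August 2319 CE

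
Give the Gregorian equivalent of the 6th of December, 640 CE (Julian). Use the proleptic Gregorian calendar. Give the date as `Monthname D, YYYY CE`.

At this point the Julian calendar is 3 days behind the Gregorian.
6 December 640 Julian + 3 days → 9 December 640 Gregorian.

December 9, 640 CE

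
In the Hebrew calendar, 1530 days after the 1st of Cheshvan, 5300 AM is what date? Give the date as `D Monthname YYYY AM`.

24 Tevet 5304 AM

Counting 1530 days forward from JDN 2283463 reaches JDN 2284993, which is 24 Tevet 5304 AM.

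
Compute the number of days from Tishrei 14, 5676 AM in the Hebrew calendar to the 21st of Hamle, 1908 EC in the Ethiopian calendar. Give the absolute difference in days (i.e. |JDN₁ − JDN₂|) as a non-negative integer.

310

First date → JDN 2420763; second date → JDN 2421073.
The interval is |2420763 − 2421073| = 310 days.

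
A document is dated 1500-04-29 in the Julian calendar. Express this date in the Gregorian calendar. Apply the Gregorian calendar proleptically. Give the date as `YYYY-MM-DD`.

1500-05-09

The Julian–Gregorian offset here is 10 days (Julian trailing).
29 April 1500 Julian + 10 days → 9 May 1500 Gregorian.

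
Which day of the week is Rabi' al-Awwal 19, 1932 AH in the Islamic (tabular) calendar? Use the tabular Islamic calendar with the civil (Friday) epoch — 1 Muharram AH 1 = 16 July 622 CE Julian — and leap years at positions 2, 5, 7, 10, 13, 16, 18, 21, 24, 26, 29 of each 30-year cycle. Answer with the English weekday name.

This is JDN 2632799 (3 April 2496 Gregorian).
Since JDN mod 7 = 1 (0 = Monday), the day is Tuesday.

Tuesday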